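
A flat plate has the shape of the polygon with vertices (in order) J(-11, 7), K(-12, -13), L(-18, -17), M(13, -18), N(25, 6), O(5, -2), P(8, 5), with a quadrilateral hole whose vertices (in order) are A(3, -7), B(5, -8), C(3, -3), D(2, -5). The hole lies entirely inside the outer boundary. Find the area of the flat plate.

665

Outer boundary:
Σ = (227) + (-30) + (545) + (528) + (-80) + (41) + (111) = 1342
Area = |Σ|/2 = 671.
Hole:
Apply Gauss's area formula: 2A = Σ (x_i·y_{i+1} − x_{i+1}·y_i), indices taken mod 4.
Σ = (11) + (9) + (-9) + (1) = 12
Area = |Σ|/2 = 6.
Net area = 671 − 6 = 665.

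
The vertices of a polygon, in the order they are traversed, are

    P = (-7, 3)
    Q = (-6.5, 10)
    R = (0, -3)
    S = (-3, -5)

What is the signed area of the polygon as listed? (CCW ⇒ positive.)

-42

Apply the surveyor's formula: 2A = Σ (x_i·y_{i+1} − x_{i+1}·y_i), indices taken mod 4.
Σ = (-50.5) + (19.5) + (-9) + (-44) = -84
Signed area = Σ/2 = -42 (negative ⇒ clockwise traversal).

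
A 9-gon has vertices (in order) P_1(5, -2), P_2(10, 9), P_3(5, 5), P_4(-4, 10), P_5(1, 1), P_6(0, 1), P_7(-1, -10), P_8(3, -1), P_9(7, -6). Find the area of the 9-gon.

Apply Gauss's area formula: 2A = Σ (x_i·y_{i+1} − x_{i+1}·y_i), indices taken mod 9.
Σ = (65) + (5) + (70) + (-14) + (1) + (1) + (31) + (-11) + (16) = 164
Area = |Σ|/2 = 82.

82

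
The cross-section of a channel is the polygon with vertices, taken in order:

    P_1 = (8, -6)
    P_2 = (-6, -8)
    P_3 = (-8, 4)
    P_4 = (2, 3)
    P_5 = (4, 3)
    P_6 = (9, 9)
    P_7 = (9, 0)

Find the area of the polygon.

Σ = (-100) + (-88) + (-32) + (-6) + (9) + (-81) + (-54) = -352
Area = |Σ|/2 = 176.

176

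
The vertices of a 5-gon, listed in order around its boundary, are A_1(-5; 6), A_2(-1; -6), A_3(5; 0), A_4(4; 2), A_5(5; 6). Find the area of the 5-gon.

75

A_1→A_2: (-5)(-6) − (-1)(6) = 36
A_2→A_3: (-1)(0) − (5)(-6) = 30
A_3→A_4: (5)(2) − (4)(0) = 10
A_4→A_5: (4)(6) − (5)(2) = 14
A_5→A_1: (5)(6) − (-5)(6) = 60
Σ = 150
Area = |Σ|/2 = 75.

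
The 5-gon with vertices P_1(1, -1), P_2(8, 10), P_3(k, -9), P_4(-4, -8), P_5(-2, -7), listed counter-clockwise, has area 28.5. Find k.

-7

Write out the shoelace sum; only the two edges meeting at P_3 involve k:
2·Area = [(8·(-9) − k·10) + (k·(-8) − (-4)·(-9))] + 39
       = -18·k + -69 = 57
⇒ k = -7.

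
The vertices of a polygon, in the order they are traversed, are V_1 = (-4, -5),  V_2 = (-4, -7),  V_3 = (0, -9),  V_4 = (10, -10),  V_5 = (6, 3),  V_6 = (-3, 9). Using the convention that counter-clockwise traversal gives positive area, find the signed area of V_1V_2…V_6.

169

Apply the shoelace formula: 2A = Σ (x_i·y_{i+1} − x_{i+1}·y_i), indices taken mod 6.
Σ = (8) + (36) + (90) + (90) + (63) + (51) = 338
Signed area = Σ/2 = 169 (positive ⇒ counter-clockwise traversal).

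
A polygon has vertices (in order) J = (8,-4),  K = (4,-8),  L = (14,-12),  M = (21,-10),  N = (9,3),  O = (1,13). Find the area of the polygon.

Apply the shoelace (surveyor's) formula: 2A = Σ (x_i·y_{i+1} − x_{i+1}·y_i), indices taken mod 6.
J→K: (8)(-8) − (4)(-4) = -48
K→L: (4)(-12) − (14)(-8) = 64
L→M: (14)(-10) − (21)(-12) = 112
M→N: (21)(3) − (9)(-10) = 153
N→O: (9)(13) − (1)(3) = 114
O→J: (1)(-4) − (8)(13) = -108
Σ = 287
Area = |Σ|/2 = 143.5.

143.5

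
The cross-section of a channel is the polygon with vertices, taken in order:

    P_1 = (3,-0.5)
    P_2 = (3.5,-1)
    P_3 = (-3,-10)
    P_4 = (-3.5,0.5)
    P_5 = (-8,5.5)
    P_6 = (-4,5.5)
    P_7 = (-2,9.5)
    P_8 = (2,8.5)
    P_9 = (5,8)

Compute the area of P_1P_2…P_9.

Σ = (-1.25) + (-38) + (-36.5) + (-15.25) + (-22) + (-27) + (-36) + (-26.5) + (-26.5) = -229
Area = |Σ|/2 = 114.5.

114.5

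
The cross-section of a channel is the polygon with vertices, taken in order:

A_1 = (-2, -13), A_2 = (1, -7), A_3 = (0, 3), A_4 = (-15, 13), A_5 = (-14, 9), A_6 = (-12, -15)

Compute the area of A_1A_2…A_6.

283

Cross-terms: 27, 3, 45, 47, 318, 126  ⇒  Σ = 566
Area = |Σ|/2 = 283.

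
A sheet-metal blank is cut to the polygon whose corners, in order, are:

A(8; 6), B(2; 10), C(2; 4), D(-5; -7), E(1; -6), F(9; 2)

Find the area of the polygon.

96.5

Σ = (68) + (-12) + (6) + (37) + (56) + (38) = 193
Area = |Σ|/2 = 96.5.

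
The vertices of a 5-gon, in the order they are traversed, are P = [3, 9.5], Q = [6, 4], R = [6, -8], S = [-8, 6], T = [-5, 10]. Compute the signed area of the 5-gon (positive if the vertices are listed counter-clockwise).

Apply Gauss's area formula: 2A = Σ (x_i·y_{i+1} − x_{i+1}·y_i), indices taken mod 5.
Cross-terms: -45, -72, -28, -50, -77.5  ⇒  Σ = -272.5
Signed area = Σ/2 = -136.25 (negative ⇒ clockwise traversal).

-136.25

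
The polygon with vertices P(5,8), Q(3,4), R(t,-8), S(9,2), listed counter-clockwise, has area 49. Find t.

4

Write out the shoelace sum; only the two edges meeting at R involve t:
2·Area = [(3·(-8) − t·4) + (t·2 − 9·(-8))] + 58
       = -2·t + 106 = 98
⇒ t = 4.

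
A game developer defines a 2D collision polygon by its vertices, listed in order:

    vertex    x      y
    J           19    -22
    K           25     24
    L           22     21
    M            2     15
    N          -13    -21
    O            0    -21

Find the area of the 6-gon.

Apply Gauss's area formula: 2A = Σ (x_i·y_{i+1} − x_{i+1}·y_i), indices taken mod 6.
Cross-terms: 1006, -3, 288, 153, 273, 399  ⇒  Σ = 2116
Area = |Σ|/2 = 1058.

1058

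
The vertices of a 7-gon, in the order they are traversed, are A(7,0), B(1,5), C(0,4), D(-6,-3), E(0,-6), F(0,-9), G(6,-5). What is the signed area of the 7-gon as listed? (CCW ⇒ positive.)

94

Apply Gauss's area formula: 2A = Σ (x_i·y_{i+1} − x_{i+1}·y_i), indices taken mod 7.
Σ = (35) + (4) + (24) + (36) + (0) + (54) + (35) = 188
Signed area = Σ/2 = 94 (positive ⇒ counter-clockwise traversal).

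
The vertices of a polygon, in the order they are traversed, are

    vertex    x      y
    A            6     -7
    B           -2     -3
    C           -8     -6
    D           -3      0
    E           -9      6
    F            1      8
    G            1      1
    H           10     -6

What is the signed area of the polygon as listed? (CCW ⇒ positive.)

-107.5

Apply the surveyor's formula: 2A = Σ (x_i·y_{i+1} − x_{i+1}·y_i), indices taken mod 8.
Σ = (-32) + (-12) + (-18) + (-18) + (-78) + (-7) + (-16) + (-34) = -215
Signed area = Σ/2 = -107.5 (negative ⇒ clockwise traversal).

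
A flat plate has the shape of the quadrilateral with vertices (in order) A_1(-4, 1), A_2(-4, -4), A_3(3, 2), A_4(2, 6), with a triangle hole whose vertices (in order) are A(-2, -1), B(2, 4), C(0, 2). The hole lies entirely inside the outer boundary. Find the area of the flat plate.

31

Outer boundary:
A_1→A_2: (-4)(-4) − (-4)(1) = 20
A_2→A_3: (-4)(2) − (3)(-4) = 4
A_3→A_4: (3)(6) − (2)(2) = 14
A_4→A_1: (2)(1) − (-4)(6) = 26
Σ = 64
Area = |Σ|/2 = 32.
Hole:
Apply the surveyor's formula: 2A = Σ (x_i·y_{i+1} − x_{i+1}·y_i), indices taken mod 3.
Σ = (-6) + (4) + (4) = 2
Area = |Σ|/2 = 1.
Net area = 32 − 1 = 31.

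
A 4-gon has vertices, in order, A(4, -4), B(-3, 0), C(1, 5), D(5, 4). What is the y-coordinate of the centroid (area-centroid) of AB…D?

6/7

Apply the shoelace formula. First the cross-terms c_i = x_i·y_{i+1} − x_{i+1}·y_i:
  -12, -15, -21, -36  ⇒  2A = -84, A = -42.
Then Σ (y_i + y_{i+1})·c_i = -216, so ȳ = -216 / (6·(-42)) = 6/7.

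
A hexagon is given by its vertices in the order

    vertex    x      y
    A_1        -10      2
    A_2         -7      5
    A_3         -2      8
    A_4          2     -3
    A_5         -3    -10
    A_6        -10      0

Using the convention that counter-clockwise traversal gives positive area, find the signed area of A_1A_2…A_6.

Apply the shoelace formula: 2A = Σ (x_i·y_{i+1} − x_{i+1}·y_i), indices taken mod 6.
A_1→A_2: (-10)(5) − (-7)(2) = -36
A_2→A_3: (-7)(8) − (-2)(5) = -46
A_3→A_4: (-2)(-3) − (2)(8) = -10
A_4→A_5: (2)(-10) − (-3)(-3) = -29
A_5→A_6: (-3)(0) − (-10)(-10) = -100
A_6→A_1: (-10)(2) − (-10)(0) = -20
Σ = -241
Signed area = Σ/2 = -120.5 (negative ⇒ clockwise traversal).

-120.5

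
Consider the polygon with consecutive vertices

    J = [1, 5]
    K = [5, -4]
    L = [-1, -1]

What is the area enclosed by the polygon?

21

Apply the surveyor's formula: 2A = Σ (x_i·y_{i+1} − x_{i+1}·y_i), indices taken mod 3.
Cross-terms: -29, -9, -4  ⇒  Σ = -42
Area = |Σ|/2 = 21.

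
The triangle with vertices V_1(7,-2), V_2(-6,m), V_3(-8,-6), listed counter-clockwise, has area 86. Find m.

The doubled signed area Σ (x_i y_{i+1} − x_{i+1} y_i) is linear in m.
With m=0 it equals 82; the coefficient of m is 15 (from the two edges through V_2).
So 15·m + 82 = 2·86 = 172 ⇒ m = 6.

6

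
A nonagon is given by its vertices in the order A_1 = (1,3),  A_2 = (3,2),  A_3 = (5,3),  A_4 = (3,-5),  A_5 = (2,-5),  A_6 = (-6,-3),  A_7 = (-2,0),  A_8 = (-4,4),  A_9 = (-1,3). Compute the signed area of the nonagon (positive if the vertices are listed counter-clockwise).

A_1→A_2: (1)(2) − (3)(3) = -7
A_2→A_3: (3)(3) − (5)(2) = -1
A_3→A_4: (5)(-5) − (3)(3) = -34
A_4→A_5: (3)(-5) − (2)(-5) = -5
A_5→A_6: (2)(-3) − (-6)(-5) = -36
A_6→A_7: (-6)(0) − (-2)(-3) = -6
A_7→A_8: (-2)(4) − (-4)(0) = -8
A_8→A_9: (-4)(3) − (-1)(4) = -8
A_9→A_1: (-1)(3) − (1)(3) = -6
Σ = -111
Signed area = Σ/2 = -55.5 (negative ⇒ clockwise traversal).

-55.5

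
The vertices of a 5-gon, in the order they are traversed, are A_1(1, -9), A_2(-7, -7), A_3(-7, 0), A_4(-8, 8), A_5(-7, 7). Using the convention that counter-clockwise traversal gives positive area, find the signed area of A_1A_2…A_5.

A_1→A_2: (1)(-7) − (-7)(-9) = -70
A_2→A_3: (-7)(0) − (-7)(-7) = -49
A_3→A_4: (-7)(8) − (-8)(0) = -56
A_4→A_5: (-8)(7) − (-7)(8) = 0
A_5→A_1: (-7)(-9) − (1)(7) = 56
Σ = -119
Signed area = Σ/2 = -59.5 (negative ⇒ clockwise traversal).

-59.5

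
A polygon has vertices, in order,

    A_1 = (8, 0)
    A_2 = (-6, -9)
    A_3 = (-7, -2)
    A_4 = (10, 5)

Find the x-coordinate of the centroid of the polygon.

41/89

Apply the surveyor's formula. First the cross-terms c_i = x_i·y_{i+1} − x_{i+1}·y_i:
  -72, -51, -15, -40  ⇒  2A = -178, A = -89.
Then Σ (x_i + x_{i+1})·c_i = -246, so x̄ = -246 / (6·(-89)) = 41/89.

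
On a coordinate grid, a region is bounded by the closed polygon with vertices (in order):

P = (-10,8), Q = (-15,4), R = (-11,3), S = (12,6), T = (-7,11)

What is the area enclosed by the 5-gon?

Apply Gauss's area formula: 2A = Σ (x_i·y_{i+1} − x_{i+1}·y_i), indices taken mod 5.
Cross-terms: 80, -1, -102, 174, 54  ⇒  Σ = 205
Area = |Σ|/2 = 102.5.

102.5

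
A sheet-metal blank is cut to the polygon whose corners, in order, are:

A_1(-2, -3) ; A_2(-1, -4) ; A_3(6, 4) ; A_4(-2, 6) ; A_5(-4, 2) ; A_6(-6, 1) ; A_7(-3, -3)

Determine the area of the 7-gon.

Σ = (5) + (20) + (44) + (20) + (8) + (21) + (3) = 121
Area = |Σ|/2 = 60.5.

60.5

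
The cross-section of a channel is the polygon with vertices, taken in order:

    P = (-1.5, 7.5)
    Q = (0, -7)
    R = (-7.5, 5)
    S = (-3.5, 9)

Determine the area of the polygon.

52.375

Σ = (10.5) + (-52.5) + (-50) + (-12.75) = -104.75
Area = |Σ|/2 = 52.375.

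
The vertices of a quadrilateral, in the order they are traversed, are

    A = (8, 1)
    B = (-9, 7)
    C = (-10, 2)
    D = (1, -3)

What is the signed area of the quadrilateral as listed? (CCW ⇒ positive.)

85

Cross-terms: 65, 52, 28, 25  ⇒  Σ = 170
Signed area = Σ/2 = 85 (positive ⇒ counter-clockwise traversal).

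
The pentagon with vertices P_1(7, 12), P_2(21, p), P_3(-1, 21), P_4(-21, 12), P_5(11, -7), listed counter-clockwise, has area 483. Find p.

19

Write out the shoelace sum; only the two edges meeting at P_2 involve p:
2·Area = [(7·p − 21·12) + (21·21 − (-1)·p)] + 625
       = 8·p + 814 = 966
⇒ p = 19.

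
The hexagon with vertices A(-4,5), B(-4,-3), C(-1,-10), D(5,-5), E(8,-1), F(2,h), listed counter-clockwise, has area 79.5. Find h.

-1

Write out the shoelace sum; only the two edges meeting at F involve h:
2·Area = [(8·h − 2·(-1)) + (2·5 − (-4)·h)] + 159
       = 12·h + 171 = 159
⇒ h = -1.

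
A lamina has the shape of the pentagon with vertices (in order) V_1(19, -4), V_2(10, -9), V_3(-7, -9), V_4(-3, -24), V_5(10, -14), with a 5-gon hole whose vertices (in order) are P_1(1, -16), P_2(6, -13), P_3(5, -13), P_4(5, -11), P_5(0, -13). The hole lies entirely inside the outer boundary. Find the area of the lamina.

Outer boundary:
Apply the shoelace formula: 2A = Σ (x_i·y_{i+1} − x_{i+1}·y_i), indices taken mod 5.
Cross-terms: -131, -153, 141, 282, 226  ⇒  Σ = 365
Area = |Σ|/2 = 182.5.
Hole:
Apply the shoelace formula: 2A = Σ (x_i·y_{i+1} − x_{i+1}·y_i), indices taken mod 5.
Σ = (83) + (-13) + (10) + (-65) + (13) = 28
Area = |Σ|/2 = 14.
Net area = 182.5 − 14 = 168.5.

168.5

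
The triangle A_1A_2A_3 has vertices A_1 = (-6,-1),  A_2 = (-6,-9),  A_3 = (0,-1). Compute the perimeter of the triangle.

|A_1A_2| = √((0)² + (-8)²) = √64 = 8
|A_2A_3| = √((6)² + (8)²) = √100 = 10
|A_3A_1| = √((-6)² + (0)²) = √36 = 6
Perimeter = 8 + 10 + 6 = 24.

24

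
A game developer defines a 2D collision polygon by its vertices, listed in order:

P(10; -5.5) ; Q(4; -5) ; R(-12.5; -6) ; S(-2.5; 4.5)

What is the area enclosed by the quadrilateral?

108.5

Apply Gauss's area formula: 2A = Σ (x_i·y_{i+1} − x_{i+1}·y_i), indices taken mod 4.
Σ = (-28) + (-86.5) + (-71.25) + (-31.25) = -217
Area = |Σ|/2 = 108.5.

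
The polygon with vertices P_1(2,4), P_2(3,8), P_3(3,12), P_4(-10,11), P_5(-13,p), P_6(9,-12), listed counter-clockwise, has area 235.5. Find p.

The doubled signed area Σ (x_i y_{i+1} − x_{i+1} y_i) is linear in p.
With p=0 it equals 528; the coefficient of p is -19 (from the two edges through P_5).
So -19·p + 528 = 2·235.5 = 471 ⇒ p = 3.

3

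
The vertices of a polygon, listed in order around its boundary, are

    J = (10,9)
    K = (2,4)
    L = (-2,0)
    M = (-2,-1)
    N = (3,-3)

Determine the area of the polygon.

49

Cross-terms: 22, 8, 2, 9, 57  ⇒  Σ = 98
Area = |Σ|/2 = 49.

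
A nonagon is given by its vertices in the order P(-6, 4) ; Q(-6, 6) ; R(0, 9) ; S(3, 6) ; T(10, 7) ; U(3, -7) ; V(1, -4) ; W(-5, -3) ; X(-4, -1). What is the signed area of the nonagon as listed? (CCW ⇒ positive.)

Cross-terms: -12, -54, -27, -39, -91, -5, -23, -7, -22  ⇒  Σ = -280
Signed area = Σ/2 = -140 (negative ⇒ clockwise traversal).

-140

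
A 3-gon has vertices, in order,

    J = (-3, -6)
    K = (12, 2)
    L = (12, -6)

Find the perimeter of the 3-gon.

40

|JK| = √((15)² + (8)²) = √289 = 17
|KL| = √((0)² + (-8)²) = √64 = 8
|LJ| = √((-15)² + (0)²) = √225 = 15
Perimeter = 17 + 8 + 15 = 40.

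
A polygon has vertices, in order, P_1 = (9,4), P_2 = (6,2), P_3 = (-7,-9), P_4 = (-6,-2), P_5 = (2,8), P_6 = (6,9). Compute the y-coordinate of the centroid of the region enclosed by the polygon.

277/217

Apply Gauss's area formula. First the cross-terms c_i = x_i·y_{i+1} − x_{i+1}·y_i:
  -6, -40, -40, -44, -30, -57  ⇒  2A = -217, A = -108.5.
Then Σ (y_i + y_{i+1})·c_i = -831, so ȳ = -831 / (6·(-108.5)) = 277/217.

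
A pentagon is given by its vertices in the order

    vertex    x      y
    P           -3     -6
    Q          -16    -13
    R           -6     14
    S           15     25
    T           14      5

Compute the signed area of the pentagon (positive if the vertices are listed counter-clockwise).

-531.5

Apply Gauss's area formula: 2A = Σ (x_i·y_{i+1} − x_{i+1}·y_i), indices taken mod 5.
P→Q: (-3)(-13) − (-16)(-6) = -57
Q→R: (-16)(14) − (-6)(-13) = -302
R→S: (-6)(25) − (15)(14) = -360
S→T: (15)(5) − (14)(25) = -275
T→P: (14)(-6) − (-3)(5) = -69
Σ = -1063
Signed area = Σ/2 = -531.5 (negative ⇒ clockwise traversal).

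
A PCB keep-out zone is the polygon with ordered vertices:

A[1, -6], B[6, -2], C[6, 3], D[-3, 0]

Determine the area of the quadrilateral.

45.5

Apply the shoelace (surveyor's) formula: 2A = Σ (x_i·y_{i+1} − x_{i+1}·y_i), indices taken mod 4.
A→B: (1)(-2) − (6)(-6) = 34
B→C: (6)(3) − (6)(-2) = 30
C→D: (6)(0) − (-3)(3) = 9
D→A: (-3)(-6) − (1)(0) = 18
Σ = 91
Area = |Σ|/2 = 45.5.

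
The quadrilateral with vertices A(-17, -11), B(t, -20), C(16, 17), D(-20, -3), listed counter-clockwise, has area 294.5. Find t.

-19

Write out the shoelace sum; only the two edges meeting at B involve t:
2·Area = [((-17)·(-20) − t·(-11)) + (t·17 − 16·(-20))] + 461
       = 28·t + 1121 = 589
⇒ t = -19.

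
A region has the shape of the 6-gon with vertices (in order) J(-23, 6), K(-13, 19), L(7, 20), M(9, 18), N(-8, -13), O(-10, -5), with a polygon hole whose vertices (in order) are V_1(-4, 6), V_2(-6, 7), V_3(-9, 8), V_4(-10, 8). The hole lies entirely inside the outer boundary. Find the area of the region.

Outer boundary:
J→K: (-23)(19) − (-13)(6) = -359
K→L: (-13)(20) − (7)(19) = -393
L→M: (7)(18) − (9)(20) = -54
M→N: (9)(-13) − (-8)(18) = 27
N→O: (-8)(-5) − (-10)(-13) = -90
O→J: (-10)(6) − (-23)(-5) = -175
Σ = -1044
Area = |Σ|/2 = 522.
Hole:
Cross-terms: 8, 15, 8, -28  ⇒  Σ = 3
Area = |Σ|/2 = 1.5.
Net area = 522 − 1.5 = 520.5.

520.5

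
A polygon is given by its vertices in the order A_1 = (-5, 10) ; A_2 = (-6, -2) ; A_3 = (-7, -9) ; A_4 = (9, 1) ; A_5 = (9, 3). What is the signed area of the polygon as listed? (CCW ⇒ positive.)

153.5

Apply Gauss's area formula: 2A = Σ (x_i·y_{i+1} − x_{i+1}·y_i), indices taken mod 5.
Σ = (70) + (40) + (74) + (18) + (105) = 307
Signed area = Σ/2 = 153.5 (positive ⇒ counter-clockwise traversal).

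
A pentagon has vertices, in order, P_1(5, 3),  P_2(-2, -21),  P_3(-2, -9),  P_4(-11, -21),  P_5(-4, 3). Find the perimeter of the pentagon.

86

|P_1P_2| = √((-7)² + (-24)²) = √625 = 25
|P_2P_3| = √((0)² + (12)²) = √144 = 12
|P_3P_4| = √((-9)² + (-12)²) = √225 = 15
|P_4P_5| = √((7)² + (24)²) = √625 = 25
|P_5P_1| = √((9)² + (0)²) = √81 = 9
Perimeter = 25 + 12 + 15 + 25 + 9 = 86.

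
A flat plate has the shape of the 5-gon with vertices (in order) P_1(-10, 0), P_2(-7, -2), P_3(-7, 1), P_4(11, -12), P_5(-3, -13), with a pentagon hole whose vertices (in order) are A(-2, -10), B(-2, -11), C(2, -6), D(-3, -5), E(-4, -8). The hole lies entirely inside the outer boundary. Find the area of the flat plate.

100.5

Outer boundary:
Apply the shoelace (surveyor's) formula: 2A = Σ (x_i·y_{i+1} − x_{i+1}·y_i), indices taken mod 5.
Σ = (20) + (-21) + (73) + (-179) + (-130) = -237
Area = |Σ|/2 = 118.5.
Hole:
Apply the shoelace formula: 2A = Σ (x_i·y_{i+1} − x_{i+1}·y_i), indices taken mod 5.
A→B: (-2)(-11) − (-2)(-10) = 2
B→C: (-2)(-6) − (2)(-11) = 34
C→D: (2)(-5) − (-3)(-6) = -28
D→E: (-3)(-8) − (-4)(-5) = 4
E→A: (-4)(-10) − (-2)(-8) = 24
Σ = 36
Area = |Σ|/2 = 18.
Net area = 118.5 − 18 = 100.5.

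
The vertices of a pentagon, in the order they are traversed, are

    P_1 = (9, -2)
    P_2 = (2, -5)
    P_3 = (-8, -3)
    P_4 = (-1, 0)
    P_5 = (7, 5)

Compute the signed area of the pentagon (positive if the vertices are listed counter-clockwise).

-77

Apply the shoelace formula: 2A = Σ (x_i·y_{i+1} − x_{i+1}·y_i), indices taken mod 5.
P_1→P_2: (9)(-5) − (2)(-2) = -41
P_2→P_3: (2)(-3) − (-8)(-5) = -46
P_3→P_4: (-8)(0) − (-1)(-3) = -3
P_4→P_5: (-1)(5) − (7)(0) = -5
P_5→P_1: (7)(-2) − (9)(5) = -59
Σ = -154
Signed area = Σ/2 = -77 (negative ⇒ clockwise traversal).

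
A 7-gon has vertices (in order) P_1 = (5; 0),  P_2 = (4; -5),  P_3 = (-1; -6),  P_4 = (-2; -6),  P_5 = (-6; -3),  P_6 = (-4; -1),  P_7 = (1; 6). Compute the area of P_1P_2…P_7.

74.5

Apply Gauss's area formula: 2A = Σ (x_i·y_{i+1} − x_{i+1}·y_i), indices taken mod 7.
Cross-terms: -25, -29, -6, -30, -6, -23, -30  ⇒  Σ = -149
Area = |Σ|/2 = 74.5.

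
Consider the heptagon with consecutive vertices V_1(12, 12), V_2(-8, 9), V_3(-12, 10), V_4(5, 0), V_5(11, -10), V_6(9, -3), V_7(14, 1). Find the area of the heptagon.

Apply Gauss's area formula: 2A = Σ (x_i·y_{i+1} − x_{i+1}·y_i), indices taken mod 7.
Σ = (204) + (28) + (-50) + (-50) + (57) + (51) + (156) = 396
Area = |Σ|/2 = 198.

198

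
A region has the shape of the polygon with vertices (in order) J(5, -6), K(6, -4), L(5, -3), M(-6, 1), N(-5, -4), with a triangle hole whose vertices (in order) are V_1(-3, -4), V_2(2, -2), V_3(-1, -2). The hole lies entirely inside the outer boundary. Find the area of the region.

39

Outer boundary:
Cross-terms: 16, 2, -13, 29, 50  ⇒  Σ = 84
Area = |Σ|/2 = 42.
Hole:
Apply the shoelace (surveyor's) formula: 2A = Σ (x_i·y_{i+1} − x_{i+1}·y_i), indices taken mod 3.
Σ = (14) + (-6) + (-2) = 6
Area = |Σ|/2 = 3.
Net area = 42 − 3 = 39.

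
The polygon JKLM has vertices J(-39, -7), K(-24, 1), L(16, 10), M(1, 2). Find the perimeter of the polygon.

|JK| = √((15)² + (8)²) = √289 = 17
|KL| = √((40)² + (9)²) = √1681 = 41
|LM| = √((-15)² + (-8)²) = √289 = 17
|MJ| = √((-40)² + (-9)²) = √1681 = 41
Perimeter = 17 + 41 + 17 + 41 = 116.

116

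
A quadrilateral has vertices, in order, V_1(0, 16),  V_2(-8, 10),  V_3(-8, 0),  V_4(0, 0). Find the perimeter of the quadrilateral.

|V_1V_2| = √((-8)² + (-6)²) = √100 = 10
|V_2V_3| = √((0)² + (-10)²) = √100 = 10
|V_3V_4| = √((8)² + (0)²) = √64 = 8
|V_4V_1| = √((0)² + (16)²) = √256 = 16
Perimeter = 10 + 10 + 8 + 16 = 44.

44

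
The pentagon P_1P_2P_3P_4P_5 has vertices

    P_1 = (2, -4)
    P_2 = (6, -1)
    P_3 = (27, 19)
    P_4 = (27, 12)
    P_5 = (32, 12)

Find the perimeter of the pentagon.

|P_1P_2| = √((4)² + (3)²) = √25 = 5
|P_2P_3| = √((21)² + (20)²) = √841 = 29
|P_3P_4| = √((0)² + (-7)²) = √49 = 7
|P_4P_5| = √((5)² + (0)²) = √25 = 5
|P_5P_1| = √((-30)² + (-16)²) = √1156 = 34
Perimeter = 5 + 29 + 7 + 5 + 34 = 80.

80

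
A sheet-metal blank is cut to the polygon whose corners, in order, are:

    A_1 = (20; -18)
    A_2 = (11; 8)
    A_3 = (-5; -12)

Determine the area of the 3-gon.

298

Apply the shoelace (surveyor's) formula: 2A = Σ (x_i·y_{i+1} − x_{i+1}·y_i), indices taken mod 3.
Σ = (358) + (-92) + (330) = 596
Area = |Σ|/2 = 298.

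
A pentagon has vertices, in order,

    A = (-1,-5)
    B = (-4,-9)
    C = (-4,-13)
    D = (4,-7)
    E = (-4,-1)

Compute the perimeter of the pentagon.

|AB| = √((-3)² + (-4)²) = √25 = 5
|BC| = √((0)² + (-4)²) = √16 = 4
|CD| = √((8)² + (6)²) = √100 = 10
|DE| = √((-8)² + (6)²) = √100 = 10
|EA| = √((3)² + (-4)²) = √25 = 5
Perimeter = 5 + 4 + 10 + 10 + 5 = 34.

34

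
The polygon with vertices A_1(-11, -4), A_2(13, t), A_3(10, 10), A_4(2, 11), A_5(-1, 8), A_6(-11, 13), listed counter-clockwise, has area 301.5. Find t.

-2

The doubled signed area Σ (x_i y_{i+1} − x_{i+1} y_i) is linear in t.
With t=0 it equals 561; the coefficient of t is -21 (from the two edges through A_2).
So -21·t + 561 = 2·301.5 = 603 ⇒ t = -2.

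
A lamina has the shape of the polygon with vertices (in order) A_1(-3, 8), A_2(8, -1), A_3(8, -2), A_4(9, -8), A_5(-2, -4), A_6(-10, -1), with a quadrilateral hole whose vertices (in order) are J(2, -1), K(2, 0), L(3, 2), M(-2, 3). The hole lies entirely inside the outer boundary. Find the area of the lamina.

136.5

Outer boundary:
Apply the shoelace (surveyor's) formula: 2A = Σ (x_i·y_{i+1} − x_{i+1}·y_i), indices taken mod 6.
A_1→A_2: (-3)(-1) − (8)(8) = -61
A_2→A_3: (8)(-2) − (8)(-1) = -8
A_3→A_4: (8)(-8) − (9)(-2) = -46
A_4→A_5: (9)(-4) − (-2)(-8) = -52
A_5→A_6: (-2)(-1) − (-10)(-4) = -38
A_6→A_1: (-10)(8) − (-3)(-1) = -83
Σ = -288
Area = |Σ|/2 = 144.
Hole:
Σ = (2) + (4) + (13) + (-4) = 15
Area = |Σ|/2 = 7.5.
Net area = 144 − 7.5 = 136.5.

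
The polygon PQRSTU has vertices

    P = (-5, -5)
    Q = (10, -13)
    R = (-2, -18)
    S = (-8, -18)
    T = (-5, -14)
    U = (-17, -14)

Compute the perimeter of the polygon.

|PQ| = √((15)² + (-8)²) = √289 = 17
|QR| = √((-12)² + (-5)²) = √169 = 13
|RS| = √((-6)² + (0)²) = √36 = 6
|ST| = √((3)² + (4)²) = √25 = 5
|TU| = √((-12)² + (0)²) = √144 = 12
|UP| = √((12)² + (9)²) = √225 = 15
Perimeter = 17 + 13 + 6 + 5 + 12 + 15 = 68.

68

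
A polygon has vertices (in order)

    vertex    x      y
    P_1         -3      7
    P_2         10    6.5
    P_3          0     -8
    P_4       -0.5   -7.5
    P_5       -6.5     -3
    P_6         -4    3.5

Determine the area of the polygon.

Apply Gauss's area formula: 2A = Σ (x_i·y_{i+1} − x_{i+1}·y_i), indices taken mod 6.
Cross-terms: -89.5, -80, -4, -47.25, -34.75, -17.5  ⇒  Σ = -273
Area = |Σ|/2 = 136.5.

136.5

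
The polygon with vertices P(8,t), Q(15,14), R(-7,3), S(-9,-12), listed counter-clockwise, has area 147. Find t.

The doubled signed area Σ (x_i y_{i+1} − x_{i+1} y_i) is linear in t.
With t=0 it equals 462; the coefficient of t is -24 (from the two edges through P).
So -24·t + 462 = 2·147 = 294 ⇒ t = 7.

7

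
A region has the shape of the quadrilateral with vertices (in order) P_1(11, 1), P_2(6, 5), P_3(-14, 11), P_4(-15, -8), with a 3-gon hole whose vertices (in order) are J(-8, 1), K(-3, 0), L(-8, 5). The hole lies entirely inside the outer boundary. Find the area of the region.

257.5

Outer boundary:
Σ = (49) + (136) + (277) + (73) = 535
Area = |Σ|/2 = 267.5.
Hole:
J→K: (-8)(0) − (-3)(1) = 3
K→L: (-3)(5) − (-8)(0) = -15
L→J: (-8)(1) − (-8)(5) = 32
Σ = 20
Area = |Σ|/2 = 10.
Net area = 267.5 − 10 = 257.5.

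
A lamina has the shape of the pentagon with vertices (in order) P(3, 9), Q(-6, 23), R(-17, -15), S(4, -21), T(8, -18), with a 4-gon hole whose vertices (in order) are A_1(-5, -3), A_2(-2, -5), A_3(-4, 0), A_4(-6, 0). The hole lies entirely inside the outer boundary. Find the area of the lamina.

Outer boundary:
Cross-terms: 123, 481, 417, 96, 126  ⇒  Σ = 1243
Area = |Σ|/2 = 621.5.
Hole:
Apply the surveyor's formula: 2A = Σ (x_i·y_{i+1} − x_{i+1}·y_i), indices taken mod 4.
Cross-terms: 19, -20, 0, 18  ⇒  Σ = 17
Area = |Σ|/2 = 8.5.
Net area = 621.5 − 8.5 = 613.

613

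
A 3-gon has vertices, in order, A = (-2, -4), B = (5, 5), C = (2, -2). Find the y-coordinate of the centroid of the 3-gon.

-1/3

Apply the surveyor's formula. First the cross-terms c_i = x_i·y_{i+1} − x_{i+1}·y_i:
  10, -20, -12  ⇒  2A = -22, A = -11.
Then Σ (y_i + y_{i+1})·c_i = 22, so ȳ = 22 / (6·(-11)) = -1/3.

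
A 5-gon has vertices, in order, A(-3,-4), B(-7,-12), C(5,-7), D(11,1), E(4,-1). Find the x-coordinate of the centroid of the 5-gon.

14/9

Apply the shoelace (surveyor's) formula. First the cross-terms c_i = x_i·y_{i+1} − x_{i+1}·y_i:
  8, 109, 82, -15, -19  ⇒  2A = 165, A = 82.5.
Then Σ (x_i + x_{i+1})·c_i = 770, so x̄ = 770 / (6·82.5) = 14/9.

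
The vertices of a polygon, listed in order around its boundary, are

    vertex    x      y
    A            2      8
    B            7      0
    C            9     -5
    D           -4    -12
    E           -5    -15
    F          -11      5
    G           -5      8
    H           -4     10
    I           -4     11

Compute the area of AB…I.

Cross-terms: -56, -35, -128, 0, -190, -63, -18, -4, -54  ⇒  Σ = -548
Area = |Σ|/2 = 274.

274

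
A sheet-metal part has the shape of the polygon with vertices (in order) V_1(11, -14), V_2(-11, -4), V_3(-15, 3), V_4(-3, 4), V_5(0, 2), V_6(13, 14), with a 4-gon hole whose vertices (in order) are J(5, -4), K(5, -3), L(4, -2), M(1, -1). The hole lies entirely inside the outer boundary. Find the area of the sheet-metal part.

Outer boundary:
Σ = (-198) + (-93) + (-51) + (-6) + (-26) + (-336) = -710
Area = |Σ|/2 = 355.
Hole:
Cross-terms: 5, 2, -2, 1  ⇒  Σ = 6
Area = |Σ|/2 = 3.
Net area = 355 − 3 = 352.

352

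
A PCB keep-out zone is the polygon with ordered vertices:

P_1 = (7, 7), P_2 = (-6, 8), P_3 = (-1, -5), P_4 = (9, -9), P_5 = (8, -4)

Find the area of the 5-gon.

155

P_1→P_2: (7)(8) − (-6)(7) = 98
P_2→P_3: (-6)(-5) − (-1)(8) = 38
P_3→P_4: (-1)(-9) − (9)(-5) = 54
P_4→P_5: (9)(-4) − (8)(-9) = 36
P_5→P_1: (8)(7) − (7)(-4) = 84
Σ = 310
Area = |Σ|/2 = 155.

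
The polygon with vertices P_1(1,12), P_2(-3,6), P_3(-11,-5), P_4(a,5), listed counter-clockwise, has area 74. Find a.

The doubled signed area Σ (x_i y_{i+1} − x_{i+1} y_i) is linear in a.
With a=0 it equals 63; the coefficient of a is 17 (from the two edges through P_4).
So 17·a + 63 = 2·74 = 148 ⇒ a = 5.

5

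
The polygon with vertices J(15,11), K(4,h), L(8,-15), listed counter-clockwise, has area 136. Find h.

Write out the shoelace sum; only the two edges meeting at K involve h:
2·Area = [(15·h − 4·11) + (4·(-15) − 8·h)] + 313
       = 7·h + 209 = 272
⇒ h = 9.

9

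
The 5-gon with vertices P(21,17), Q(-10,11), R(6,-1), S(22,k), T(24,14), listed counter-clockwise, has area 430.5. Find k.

The doubled signed area Σ (x_i y_{i+1} − x_{i+1} y_i) is linear in k.
With k=0 it equals 789; the coefficient of k is -18 (from the two edges through S).
So -18·k + 789 = 2·430.5 = 861 ⇒ k = -4.

-4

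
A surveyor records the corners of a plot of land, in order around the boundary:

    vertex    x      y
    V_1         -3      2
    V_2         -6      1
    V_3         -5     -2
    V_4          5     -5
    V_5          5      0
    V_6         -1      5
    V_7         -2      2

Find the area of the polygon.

V_1→V_2: (-3)(1) − (-6)(2) = 9
V_2→V_3: (-6)(-2) − (-5)(1) = 17
V_3→V_4: (-5)(-5) − (5)(-2) = 35
V_4→V_5: (5)(0) − (5)(-5) = 25
V_5→V_6: (5)(5) − (-1)(0) = 25
V_6→V_7: (-1)(2) − (-2)(5) = 8
V_7→V_1: (-2)(2) − (-3)(2) = 2
Σ = 121
Area = |Σ|/2 = 60.5.

60.5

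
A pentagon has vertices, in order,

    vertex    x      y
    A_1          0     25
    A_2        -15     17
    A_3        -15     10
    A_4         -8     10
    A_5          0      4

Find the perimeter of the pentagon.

|A_1A_2| = √((-15)² + (-8)²) = √289 = 17
|A_2A_3| = √((0)² + (-7)²) = √49 = 7
|A_3A_4| = √((7)² + (0)²) = √49 = 7
|A_4A_5| = √((8)² + (-6)²) = √100 = 10
|A_5A_1| = √((0)² + (21)²) = √441 = 21
Perimeter = 17 + 7 + 7 + 10 + 21 = 62.

62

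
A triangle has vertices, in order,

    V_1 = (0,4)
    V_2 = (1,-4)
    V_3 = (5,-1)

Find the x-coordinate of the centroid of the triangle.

Apply Gauss's area formula. First the cross-terms c_i = x_i·y_{i+1} − x_{i+1}·y_i:
  -4, 19, 20  ⇒  2A = 35, A = 17.5.
Then Σ (x_i + x_{i+1})·c_i = 210, so x̄ = 210 / (6·17.5) = 2.

2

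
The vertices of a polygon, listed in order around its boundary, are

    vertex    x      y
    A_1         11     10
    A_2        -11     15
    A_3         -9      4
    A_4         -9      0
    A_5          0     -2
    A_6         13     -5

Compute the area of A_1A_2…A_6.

Apply the shoelace (surveyor's) formula: 2A = Σ (x_i·y_{i+1} − x_{i+1}·y_i), indices taken mod 6.
Σ = (275) + (91) + (36) + (18) + (26) + (185) = 631
Area = |Σ|/2 = 315.5.

315.5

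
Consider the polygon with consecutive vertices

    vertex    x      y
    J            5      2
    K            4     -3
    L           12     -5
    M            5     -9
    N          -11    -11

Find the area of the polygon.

105.5

J→K: (5)(-3) − (4)(2) = -23
K→L: (4)(-5) − (12)(-3) = 16
L→M: (12)(-9) − (5)(-5) = -83
M→N: (5)(-11) − (-11)(-9) = -154
N→J: (-11)(2) − (5)(-11) = 33
Σ = -211
Area = |Σ|/2 = 105.5.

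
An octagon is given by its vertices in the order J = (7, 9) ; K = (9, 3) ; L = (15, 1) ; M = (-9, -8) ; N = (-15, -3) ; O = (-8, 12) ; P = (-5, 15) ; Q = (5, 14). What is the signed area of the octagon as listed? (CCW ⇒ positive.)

J→K: (7)(3) − (9)(9) = -60
K→L: (9)(1) − (15)(3) = -36
L→M: (15)(-8) − (-9)(1) = -111
M→N: (-9)(-3) − (-15)(-8) = -93
N→O: (-15)(12) − (-8)(-3) = -204
O→P: (-8)(15) − (-5)(12) = -60
P→Q: (-5)(14) − (5)(15) = -145
Q→J: (5)(9) − (7)(14) = -53
Σ = -762
Signed area = Σ/2 = -381 (negative ⇒ clockwise traversal).

-381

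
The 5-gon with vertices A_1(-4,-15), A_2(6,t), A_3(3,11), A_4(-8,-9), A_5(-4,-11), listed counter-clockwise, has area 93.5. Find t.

14

Write out the shoelace sum; only the two edges meeting at A_2 involve t:
2·Area = [((-4)·t − 6·(-15)) + (6·11 − 3·t)] + 129
       = -7·t + 285 = 187
⇒ t = 14.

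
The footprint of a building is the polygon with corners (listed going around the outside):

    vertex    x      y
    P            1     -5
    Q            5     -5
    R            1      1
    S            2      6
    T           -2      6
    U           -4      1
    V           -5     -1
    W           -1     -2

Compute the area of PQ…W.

Apply Gauss's area formula: 2A = Σ (x_i·y_{i+1} − x_{i+1}·y_i), indices taken mod 8.
Cross-terms: 20, 10, 4, 24, 22, 9, 9, 7  ⇒  Σ = 105
Area = |Σ|/2 = 52.5.

52.5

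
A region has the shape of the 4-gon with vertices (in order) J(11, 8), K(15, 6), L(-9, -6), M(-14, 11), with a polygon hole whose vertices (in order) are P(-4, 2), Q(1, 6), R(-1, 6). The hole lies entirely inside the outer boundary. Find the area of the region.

249

Outer boundary:
Apply the shoelace formula: 2A = Σ (x_i·y_{i+1} − x_{i+1}·y_i), indices taken mod 4.
Cross-terms: -54, -36, -183, -233  ⇒  Σ = -506
Area = |Σ|/2 = 253.
Hole:
Σ = (-26) + (12) + (22) = 8
Area = |Σ|/2 = 4.
Net area = 253 − 4 = 249.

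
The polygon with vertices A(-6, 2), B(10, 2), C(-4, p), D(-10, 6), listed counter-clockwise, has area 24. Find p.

4

The doubled signed area Σ (x_i y_{i+1} − x_{i+1} y_i) is linear in p.
With p=0 it equals -32; the coefficient of p is 20 (from the two edges through C).
So 20·p + -32 = 2·24 = 48 ⇒ p = 4.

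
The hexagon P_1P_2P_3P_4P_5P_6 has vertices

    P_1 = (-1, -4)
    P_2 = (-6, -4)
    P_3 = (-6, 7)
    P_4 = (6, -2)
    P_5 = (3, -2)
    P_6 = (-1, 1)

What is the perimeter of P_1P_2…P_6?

|P_1P_2| = √((-5)² + (0)²) = √25 = 5
|P_2P_3| = √((0)² + (11)²) = √121 = 11
|P_3P_4| = √((12)² + (-9)²) = √225 = 15
|P_4P_5| = √((-3)² + (0)²) = √9 = 3
|P_5P_6| = √((-4)² + (3)²) = √25 = 5
|P_6P_1| = √((0)² + (-5)²) = √25 = 5
Perimeter = 5 + 11 + 15 + 3 + 5 + 5 = 44.

44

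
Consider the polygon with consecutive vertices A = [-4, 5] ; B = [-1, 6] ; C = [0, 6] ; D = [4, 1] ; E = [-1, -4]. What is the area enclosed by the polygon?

Apply the surveyor's formula: 2A = Σ (x_i·y_{i+1} − x_{i+1}·y_i), indices taken mod 5.
Σ = (-19) + (-6) + (-24) + (-15) + (-21) = -85
Area = |Σ|/2 = 42.5.

42.5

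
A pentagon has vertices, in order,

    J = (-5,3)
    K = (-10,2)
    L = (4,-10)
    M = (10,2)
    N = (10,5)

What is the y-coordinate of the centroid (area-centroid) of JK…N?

Apply the shoelace (surveyor's) formula. First the cross-terms c_i = x_i·y_{i+1} − x_{i+1}·y_i:
  20, 92, 108, 30, 55  ⇒  2A = 305, A = 152.5.
Then Σ (y_i + y_{i+1})·c_i = -850, so ȳ = -850 / (6·152.5) = -170/183.

-170/183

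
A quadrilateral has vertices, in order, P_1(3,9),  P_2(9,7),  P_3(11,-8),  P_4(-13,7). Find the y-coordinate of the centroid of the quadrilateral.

Apply the shoelace formula. First the cross-terms c_i = x_i·y_{i+1} − x_{i+1}·y_i:
  -60, -149, -27, -138  ⇒  2A = -374, A = -187.
Then Σ (y_i + y_{i+1})·c_i = -2992, so ȳ = -2992 / (6·(-187)) = 8/3.

8/3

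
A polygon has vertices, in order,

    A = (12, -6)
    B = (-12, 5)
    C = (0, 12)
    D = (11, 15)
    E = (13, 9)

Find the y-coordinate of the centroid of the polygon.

Apply the shoelace (surveyor's) formula. First the cross-terms c_i = x_i·y_{i+1} − x_{i+1}·y_i:
  -12, -144, -132, -96, -186  ⇒  2A = -570, A = -285.
Then Σ (y_i + y_{i+1})·c_i = -8862, so ȳ = -8862 / (6·(-285)) = 1477/285.

1477/285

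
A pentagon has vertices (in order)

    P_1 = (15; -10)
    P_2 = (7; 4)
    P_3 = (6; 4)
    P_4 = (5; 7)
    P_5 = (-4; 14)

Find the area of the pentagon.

42

Σ = (130) + (4) + (22) + (98) + (-170) = 84
Area = |Σ|/2 = 42.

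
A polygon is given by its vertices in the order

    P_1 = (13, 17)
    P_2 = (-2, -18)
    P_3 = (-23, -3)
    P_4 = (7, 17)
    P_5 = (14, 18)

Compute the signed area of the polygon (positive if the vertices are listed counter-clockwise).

P_1→P_2: (13)(-18) − (-2)(17) = -200
P_2→P_3: (-2)(-3) − (-23)(-18) = -408
P_3→P_4: (-23)(17) − (7)(-3) = -370
P_4→P_5: (7)(18) − (14)(17) = -112
P_5→P_1: (14)(17) − (13)(18) = 4
Σ = -1086
Signed area = Σ/2 = -543 (negative ⇒ clockwise traversal).

-543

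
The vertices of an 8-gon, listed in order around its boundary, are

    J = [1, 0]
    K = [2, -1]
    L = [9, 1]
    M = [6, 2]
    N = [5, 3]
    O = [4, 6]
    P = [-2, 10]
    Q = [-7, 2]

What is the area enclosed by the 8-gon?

Apply the shoelace formula: 2A = Σ (x_i·y_{i+1} − x_{i+1}·y_i), indices taken mod 8.
Cross-terms: -1, 11, 12, 8, 18, 52, 66, -2  ⇒  Σ = 164
Area = |Σ|/2 = 82.

82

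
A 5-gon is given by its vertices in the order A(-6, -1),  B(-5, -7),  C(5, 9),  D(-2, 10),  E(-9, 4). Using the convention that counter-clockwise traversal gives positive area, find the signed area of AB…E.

A→B: (-6)(-7) − (-5)(-1) = 37
B→C: (-5)(9) − (5)(-7) = -10
C→D: (5)(10) − (-2)(9) = 68
D→E: (-2)(4) − (-9)(10) = 82
E→A: (-9)(-1) − (-6)(4) = 33
Σ = 210
Signed area = Σ/2 = 105 (positive ⇒ counter-clockwise traversal).

105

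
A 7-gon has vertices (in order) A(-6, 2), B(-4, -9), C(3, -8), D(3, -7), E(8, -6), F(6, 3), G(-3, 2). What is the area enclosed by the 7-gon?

A→B: (-6)(-9) − (-4)(2) = 62
B→C: (-4)(-8) − (3)(-9) = 59
C→D: (3)(-7) − (3)(-8) = 3
D→E: (3)(-6) − (8)(-7) = 38
E→F: (8)(3) − (6)(-6) = 60
F→G: (6)(2) − (-3)(3) = 21
G→A: (-3)(2) − (-6)(2) = 6
Σ = 249
Area = |Σ|/2 = 124.5.

124.5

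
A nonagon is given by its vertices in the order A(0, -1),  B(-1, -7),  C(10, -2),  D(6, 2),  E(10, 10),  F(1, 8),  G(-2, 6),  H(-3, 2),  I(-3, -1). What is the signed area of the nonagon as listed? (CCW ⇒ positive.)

Apply the shoelace (surveyor's) formula: 2A = Σ (x_i·y_{i+1} − x_{i+1}·y_i), indices taken mod 9.
Σ = (-1) + (72) + (32) + (40) + (70) + (22) + (14) + (9) + (3) = 261
Signed area = Σ/2 = 130.5 (positive ⇒ counter-clockwise traversal).

130.5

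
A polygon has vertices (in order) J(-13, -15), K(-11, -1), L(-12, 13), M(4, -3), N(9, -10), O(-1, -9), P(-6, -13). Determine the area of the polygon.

Apply Gauss's area formula: 2A = Σ (x_i·y_{i+1} − x_{i+1}·y_i), indices taken mod 7.
Σ = (-152) + (-155) + (-16) + (-13) + (-91) + (-41) + (-79) = -547
Area = |Σ|/2 = 273.5.

273.5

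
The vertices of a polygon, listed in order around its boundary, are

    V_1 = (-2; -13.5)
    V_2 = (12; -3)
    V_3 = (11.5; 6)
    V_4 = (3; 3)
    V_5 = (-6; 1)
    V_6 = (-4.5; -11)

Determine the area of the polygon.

210.625

Σ = (168) + (106.5) + (16.5) + (21) + (70.5) + (38.75) = 421.25
Area = |Σ|/2 = 210.625.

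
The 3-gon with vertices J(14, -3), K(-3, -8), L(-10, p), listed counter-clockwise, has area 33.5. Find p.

-14

The doubled signed area Σ (x_i y_{i+1} − x_{i+1} y_i) is linear in p.
With p=0 it equals -171; the coefficient of p is -17 (from the two edges through L).
So -17·p + -171 = 2·33.5 = 67 ⇒ p = -14.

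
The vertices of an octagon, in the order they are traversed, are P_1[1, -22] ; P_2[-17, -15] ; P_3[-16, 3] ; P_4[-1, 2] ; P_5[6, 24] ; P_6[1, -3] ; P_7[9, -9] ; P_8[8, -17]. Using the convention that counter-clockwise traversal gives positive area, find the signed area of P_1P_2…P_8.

-504.5

Apply Gauss's area formula: 2A = Σ (x_i·y_{i+1} − x_{i+1}·y_i), indices taken mod 8.
Cross-terms: -389, -291, -29, -36, -42, 18, -81, -159  ⇒  Σ = -1009
Signed area = Σ/2 = -504.5 (negative ⇒ clockwise traversal).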